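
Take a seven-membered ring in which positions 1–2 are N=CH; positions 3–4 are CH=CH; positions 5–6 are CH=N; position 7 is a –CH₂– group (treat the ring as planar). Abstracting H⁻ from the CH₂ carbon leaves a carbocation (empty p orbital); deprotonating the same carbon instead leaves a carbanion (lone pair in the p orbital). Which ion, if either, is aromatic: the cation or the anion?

The cation

In both ions every ring atom is sp² and contributes a p orbital, so both rings are fully conjugated.
Cation: 3 × 2 + 0 = 6 π electrons → 4(1)+2, aromatic.
Anion: 3 × 2 + 2 = 8 π electrons → 4(2), antiaromatic.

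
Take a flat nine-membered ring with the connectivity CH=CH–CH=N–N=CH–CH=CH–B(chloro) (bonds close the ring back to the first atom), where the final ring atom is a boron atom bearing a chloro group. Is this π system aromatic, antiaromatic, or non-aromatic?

Every ring atom contributes a p orbital perpendicular to the ring (every atom in a ring double bond is sp² and brings one electron to the p orbital; the doubly-bonded nitrogens are pyridine-type — their lone pairs lie in the ring plane, leaving one electron in the p orbital; the boron has an empty p orbital), so the π system is cyclic and fully conjugated.
Counting π electrons: 4 × 2 = 8 from the double-bond units + 0 from the B(chloro) atom = 8.
A 4n π count (8, n = 2) in a planar conjugated ring means antiaromatic.

Antiaromatic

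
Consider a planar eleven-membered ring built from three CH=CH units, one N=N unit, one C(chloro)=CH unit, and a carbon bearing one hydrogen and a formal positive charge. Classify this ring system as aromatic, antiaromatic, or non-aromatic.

Check conjugation: every atom in a ring double bond is sp² and brings one electron to the p orbital; each =N– nitrogen is pyridine-type (lone pair in the sp² plane, one electron in the p orbital); the carbocation has an empty p orbital — every position has a p orbital, so the cyclic π system is continuous.
Counting π electrons: 5 × 2 = 10 from the double-bond units + 0 from the CH(+) atom = 10.
That gives a 4n+2 count (10, n = 2).

Aromatic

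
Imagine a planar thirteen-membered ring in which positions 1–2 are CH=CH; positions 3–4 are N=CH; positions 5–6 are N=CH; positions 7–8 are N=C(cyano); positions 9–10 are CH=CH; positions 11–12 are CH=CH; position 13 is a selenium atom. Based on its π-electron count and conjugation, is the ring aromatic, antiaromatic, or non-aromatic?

Aromatic

Check conjugation: the double-bond atoms are sp², each contributing one p electron; each sp² =N– keeps its lone pair in-plane and puts one electron into the π system; the selenium donates one lone pair from its p orbital — every position has a p orbital, so the cyclic π system is continuous.
Adding the contributions, 6 × 2 = 12 from the double-bond units + 2 from the Se atom = 14.
With 14 π electrons (n = 3), the Hückel 4n+2 condition holds.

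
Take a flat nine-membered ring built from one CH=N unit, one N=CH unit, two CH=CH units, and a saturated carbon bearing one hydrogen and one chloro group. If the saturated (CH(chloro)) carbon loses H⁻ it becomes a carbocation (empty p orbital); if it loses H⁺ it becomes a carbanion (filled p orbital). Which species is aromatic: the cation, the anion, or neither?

In either ion the ring is fully conjugated: every atom, including the new sp² carbon, supplies a p orbital.
Cation: 4 × 2 + 0 = 8 π electrons → 4(2), antiaromatic.
Anion: 4 × 2 + 2 = 10 π electrons → 4(2)+2, aromatic.

The anion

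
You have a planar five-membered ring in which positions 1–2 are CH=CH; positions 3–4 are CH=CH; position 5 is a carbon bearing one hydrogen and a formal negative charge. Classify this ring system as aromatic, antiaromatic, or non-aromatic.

Aromatic

All ring atoms are sp² and supply a p orbital to the ring (each doubly-bonded ring atom is sp² with one p-orbital electron; the carbanion's lone pair occupies the p orbital); the conjugation is uninterrupted.
Counting π electrons: 2 × 2 = 4 from the double-bond units + 2 from the CH(-) atom = 6.
6 = 4(1) + 2, which satisfies Hückel's 4n+2 rule.
(The species described is the cyclopentadienyl anion.)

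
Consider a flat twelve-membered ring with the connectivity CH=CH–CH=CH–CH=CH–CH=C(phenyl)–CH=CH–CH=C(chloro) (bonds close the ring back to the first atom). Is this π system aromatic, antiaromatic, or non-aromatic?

Antiaromatic

All ring atoms are sp² and supply a p orbital to the ring (each doubly-bonded ring atom is sp² with one p-orbital electron); the conjugation is uninterrupted.
Tallying contributions gives 6 × 2 = 12 from the 6 double-bond units.
12 = 4(3); a planar, fully conjugated 4n system is antiaromatic.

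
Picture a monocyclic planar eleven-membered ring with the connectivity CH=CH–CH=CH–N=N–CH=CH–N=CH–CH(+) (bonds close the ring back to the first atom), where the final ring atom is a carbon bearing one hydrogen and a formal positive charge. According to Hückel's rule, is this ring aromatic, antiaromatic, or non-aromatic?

Aromatic

Every ring atom contributes a p orbital perpendicular to the ring (the double-bond atoms are sp², each contributing one p electron; each sp² =N– keeps its lone pair in-plane and puts one electron into the π system; the carbocation has an empty p orbital), so the π system is cyclic and fully conjugated.
Adding the contributions, 5 × 2 = 10 from the double-bond units + 0 from the CH(+) atom = 10.
10 = 4(2) + 2, which satisfies Hückel's 4n+2 rule.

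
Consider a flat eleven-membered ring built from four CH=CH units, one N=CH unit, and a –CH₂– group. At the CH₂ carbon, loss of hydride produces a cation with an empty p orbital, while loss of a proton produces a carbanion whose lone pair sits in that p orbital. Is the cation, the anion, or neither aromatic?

The cation

Once that carbon is sp², every ring atom has a p orbital and both ions are fully conjugated.
Cation: 5 × 2 + 0 = 10 π electrons → 4(2)+2, aromatic.
Anion: 5 × 2 + 2 = 12 π electrons → 4(3), antiaromatic.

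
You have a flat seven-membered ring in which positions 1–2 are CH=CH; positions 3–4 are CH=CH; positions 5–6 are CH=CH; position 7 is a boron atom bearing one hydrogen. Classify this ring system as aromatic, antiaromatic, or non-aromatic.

The p orbitals form a continuous loop: each doubly-bonded ring atom is sp² with one p-orbital electron; the boron has an empty p orbital. The ring is fully conjugated.
Adding the contributions, 3 × 2 = 6 from the double-bond units + 0 from the BH atom = 6.
Since 6 = 4·1 + 2, the ring meets the 4n+2 criterion.

Aromatic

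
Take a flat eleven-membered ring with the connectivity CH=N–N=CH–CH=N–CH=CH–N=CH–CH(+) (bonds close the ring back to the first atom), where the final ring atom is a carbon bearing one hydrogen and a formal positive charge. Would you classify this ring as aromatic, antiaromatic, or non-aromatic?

All ring atoms are sp² and supply a p orbital to the ring (each doubly-bonded ring atom is sp² with one p-orbital electron; each sp² =N– keeps its lone pair in-plane and puts one electron into the π system; the carbocation has an empty p orbital); the conjugation is uninterrupted.
Adding the contributions, 5 × 2 = 10 from the double-bond units + 0 from the CH(+) atom = 10.
That gives a 4n+2 count (10, n = 2).

Aromatic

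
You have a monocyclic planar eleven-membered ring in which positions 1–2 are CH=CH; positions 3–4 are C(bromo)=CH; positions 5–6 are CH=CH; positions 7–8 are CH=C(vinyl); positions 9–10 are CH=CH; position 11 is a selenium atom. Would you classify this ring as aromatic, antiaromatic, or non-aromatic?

Check conjugation: the double-bond atoms are sp², each contributing one p electron; the selenium donates one lone pair from its p orbital — every position has a p orbital, so the cyclic π system is continuous.
Adding the contributions, 5 × 2 = 10 from the double-bond units + 2 from the Se atom = 12.
12 = 4(3); a planar, fully conjugated 4n system is antiaromatic.

Antiaromatic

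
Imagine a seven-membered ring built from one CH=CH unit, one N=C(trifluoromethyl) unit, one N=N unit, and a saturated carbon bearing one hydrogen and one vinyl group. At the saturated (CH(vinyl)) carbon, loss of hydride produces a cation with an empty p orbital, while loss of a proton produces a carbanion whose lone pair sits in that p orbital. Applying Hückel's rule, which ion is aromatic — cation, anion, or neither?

In both ions every ring atom is sp² and contributes a p orbital, so both rings are fully conjugated.
Cation: 3 × 2 + 0 = 6 π electrons → 4(1)+2, aromatic.
Anion: 3 × 2 + 2 = 8 π electrons → 4(2), antiaromatic.

The cation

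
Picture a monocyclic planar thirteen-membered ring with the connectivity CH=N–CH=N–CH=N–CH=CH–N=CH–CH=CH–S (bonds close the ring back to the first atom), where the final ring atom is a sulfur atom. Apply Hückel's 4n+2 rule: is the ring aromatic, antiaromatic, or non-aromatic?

Every ring atom contributes a p orbital perpendicular to the ring (each doubly-bonded ring atom is sp² with one p-orbital electron; each sp² =N– keeps its lone pair in-plane and puts one electron into the π system; the sulfur donates one lone pair from its p orbital), so the π system is cyclic and fully conjugated.
Adding the contributions, 6 × 2 = 12 from the double-bond units + 2 from the S atom = 14.
That gives a 4n+2 count (14, n = 3).

Aromatic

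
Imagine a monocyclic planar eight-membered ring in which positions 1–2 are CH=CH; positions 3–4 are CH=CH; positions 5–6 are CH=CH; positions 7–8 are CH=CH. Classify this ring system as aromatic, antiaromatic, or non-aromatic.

Antiaromatic

The p orbitals form a continuous loop: the double-bond atoms are sp², each contributing one p electron. The ring is fully conjugated.
Counting π electrons: 4 × 2 = 8 from the 4 double-bond units.
8 is a 4n count (n = 2), so the planar conjugated ring is antiaromatic.
(This ring is cyclooctatetraene.)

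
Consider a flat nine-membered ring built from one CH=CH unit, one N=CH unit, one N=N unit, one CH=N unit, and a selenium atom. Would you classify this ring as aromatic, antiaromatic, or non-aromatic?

Aromatic

Check conjugation: every atom in a ring double bond is sp² and brings one electron to the p orbital; the doubly-bonded nitrogens are pyridine-type — their lone pairs lie in the ring plane, leaving one electron in the p orbital; the selenium donates one lone pair from its p orbital — every position has a p orbital, so the cyclic π system is continuous.
π-electron count: 4 × 2 = 8 from the double-bond units + 2 from the Se atom = 10.
That gives a 4n+2 count (10, n = 2).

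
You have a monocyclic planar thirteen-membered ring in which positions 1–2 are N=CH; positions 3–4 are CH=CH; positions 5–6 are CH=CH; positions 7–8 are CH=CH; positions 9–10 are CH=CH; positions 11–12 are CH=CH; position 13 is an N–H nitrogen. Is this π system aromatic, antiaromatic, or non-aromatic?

Aromatic

Every ring atom contributes a p orbital perpendicular to the ring (the double-bond atoms are sp², each contributing one p electron; each =N– nitrogen is pyridine-type (lone pair in the sp² plane, one electron in the p orbital); the pyrrole-type nitrogen donates its lone pair from the p orbital), so the π system is cyclic and fully conjugated.
Tallying contributions gives 6 × 2 = 12 from the double-bond units + 2 from the NH atom = 14.
Since 14 = 4·3 + 2, the ring meets the 4n+2 criterion.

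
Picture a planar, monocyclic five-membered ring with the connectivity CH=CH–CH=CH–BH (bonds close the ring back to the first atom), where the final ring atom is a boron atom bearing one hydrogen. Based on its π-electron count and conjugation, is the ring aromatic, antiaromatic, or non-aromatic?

Check conjugation: each doubly-bonded ring atom is sp² with one p-orbital electron; the boron has an empty p orbital — every position has a p orbital, so the cyclic π system is continuous.
Counting π electrons: 2 × 2 = 4 from the double-bond units + 0 from the BH atom = 4.
With 4 = 4·1 π electrons, Hückel's rule classifies the planar ring as antiaromatic.
(The species described is borole.)

Antiaromatic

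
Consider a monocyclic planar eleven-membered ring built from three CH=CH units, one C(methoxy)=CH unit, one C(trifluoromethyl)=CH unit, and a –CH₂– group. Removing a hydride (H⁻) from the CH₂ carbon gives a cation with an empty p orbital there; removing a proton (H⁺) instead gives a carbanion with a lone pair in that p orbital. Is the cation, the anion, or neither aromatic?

The cation

In either ion the ring is fully conjugated: every atom, including the new sp² carbon, supplies a p orbital.
Cation: 5 × 2 + 0 = 10 π electrons → 4(2)+2, aromatic.
Anion: 5 × 2 + 2 = 12 π electrons → 4(3), antiaromatic.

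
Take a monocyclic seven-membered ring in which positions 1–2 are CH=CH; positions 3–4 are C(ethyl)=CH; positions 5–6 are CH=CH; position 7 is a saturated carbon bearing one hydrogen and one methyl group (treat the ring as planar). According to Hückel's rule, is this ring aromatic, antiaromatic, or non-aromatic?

Non-aromatic

The CH(methyl) position has four σ bonds — that saturated carbon is sp³ and has no p orbital in the ring π system — so the cyclic conjugation is interrupted.
A ring that is not fully conjugated cannot be aromatic or antiaromatic regardless of its π-electron count.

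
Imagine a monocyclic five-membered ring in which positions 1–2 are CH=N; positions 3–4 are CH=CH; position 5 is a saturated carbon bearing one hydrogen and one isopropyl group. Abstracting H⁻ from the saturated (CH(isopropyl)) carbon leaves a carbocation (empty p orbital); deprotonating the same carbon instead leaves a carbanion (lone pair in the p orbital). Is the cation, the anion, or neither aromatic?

Once that carbon is sp², every ring atom has a p orbital and both ions are fully conjugated.
Cation: 2 × 2 + 0 = 4 π electrons → 4(1), antiaromatic.
Anion: 2 × 2 + 2 = 6 π electrons → 4(1)+2, aromatic.

The anion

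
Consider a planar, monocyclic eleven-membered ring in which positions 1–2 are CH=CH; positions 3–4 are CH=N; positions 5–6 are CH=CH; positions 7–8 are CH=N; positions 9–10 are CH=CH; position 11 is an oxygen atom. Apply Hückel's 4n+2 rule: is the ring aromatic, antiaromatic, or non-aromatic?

Every ring atom contributes a p orbital perpendicular to the ring (the double-bond atoms are sp², each contributing one p electron; the doubly-bonded nitrogens are pyridine-type — their lone pairs lie in the ring plane, leaving one electron in the p orbital; the oxygen donates one lone pair from its p orbital), so the π system is cyclic and fully conjugated.
Tallying contributions gives 5 × 2 = 10 from the double-bond units + 2 from the O atom = 12.
With 12 = 4·3 π electrons, Hückel's rule classifies the planar ring as antiaromatic.

Antiaromatic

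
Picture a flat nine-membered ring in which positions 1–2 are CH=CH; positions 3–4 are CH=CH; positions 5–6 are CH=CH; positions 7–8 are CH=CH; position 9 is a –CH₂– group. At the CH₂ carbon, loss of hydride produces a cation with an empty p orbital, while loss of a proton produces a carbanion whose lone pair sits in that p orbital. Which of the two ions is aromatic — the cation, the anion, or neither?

In both ions every ring atom is sp² and contributes a p orbital, so both rings are fully conjugated.
Cation: 4 × 2 + 0 = 8 π electrons → 4(2), antiaromatic.
Anion: 4 × 2 + 2 = 10 π electrons → 4(2)+2, aromatic.

The anion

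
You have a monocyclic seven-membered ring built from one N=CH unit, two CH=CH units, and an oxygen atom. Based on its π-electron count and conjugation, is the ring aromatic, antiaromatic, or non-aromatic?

Antiaromatic

The p orbitals form a continuous loop: each doubly-bonded ring atom is sp² with one p-orbital electron; each sp² =N– keeps its lone pair in-plane and puts one electron into the π system; the oxygen donates one lone pair from its p orbital. The ring is fully conjugated.
Counting π electrons: 3 × 2 = 6 from the double-bond units + 2 from the O atom = 8.
8 is a 4n count (n = 2), so the planar conjugated ring is antiaromatic.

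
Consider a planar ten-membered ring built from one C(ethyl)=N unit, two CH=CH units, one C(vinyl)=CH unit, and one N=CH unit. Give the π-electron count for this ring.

All ring atoms are sp² and supply a p orbital to the ring (each doubly-bonded ring atom is sp² with one p-orbital electron; each =N– nitrogen is pyridine-type (lone pair in the sp² plane, one electron in the p orbital)); the conjugation is uninterrupted.
Counting π electrons: 5 × 2 = 10 from the 5 double-bond units.

10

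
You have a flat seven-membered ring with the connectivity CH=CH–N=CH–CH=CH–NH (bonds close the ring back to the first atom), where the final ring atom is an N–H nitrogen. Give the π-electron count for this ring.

8

Check conjugation: the double-bond atoms are sp², each contributing one p electron; each sp² =N– keeps its lone pair in-plane and puts one electron into the π system; the pyrrole-type nitrogen donates its lone pair from the p orbital — every position has a p orbital, so the cyclic π system is continuous.
π-electron count: 3 × 2 = 6 from the double-bond units + 2 from the NH atom = 8.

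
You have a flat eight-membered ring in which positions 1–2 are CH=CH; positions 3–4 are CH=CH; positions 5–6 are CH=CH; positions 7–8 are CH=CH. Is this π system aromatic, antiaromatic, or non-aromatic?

Antiaromatic

Check conjugation: every atom in a ring double bond is sp² and brings one electron to the p orbital — every position has a p orbital, so the cyclic π system is continuous.
π-electron count: 4 × 2 = 8 from the 4 double-bond units.
8 = 4(2); a planar, fully conjugated 4n system is antiaromatic.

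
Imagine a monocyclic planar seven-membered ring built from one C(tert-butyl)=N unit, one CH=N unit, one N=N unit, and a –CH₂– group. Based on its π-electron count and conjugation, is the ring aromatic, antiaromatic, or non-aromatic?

Non-aromatic

The CH2 position has four σ bonds — the tetrahedral CH₂ carbon is sp³ and has no p orbital in the ring π system — so the cyclic conjugation is interrupted.
A ring that is not fully conjugated cannot be aromatic or antiaromatic regardless of its π-electron count.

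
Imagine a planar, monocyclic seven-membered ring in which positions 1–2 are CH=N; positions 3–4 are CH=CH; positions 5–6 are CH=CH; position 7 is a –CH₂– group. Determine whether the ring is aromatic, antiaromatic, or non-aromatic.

The CH2 position has four σ bonds — the tetrahedral CH₂ carbon is sp³ and has no p orbital in the ring π system — so the cyclic conjugation is interrupted.
Without a continuous loop of overlapping p orbitals the Hückel electron count never comes into play.

Non-aromatic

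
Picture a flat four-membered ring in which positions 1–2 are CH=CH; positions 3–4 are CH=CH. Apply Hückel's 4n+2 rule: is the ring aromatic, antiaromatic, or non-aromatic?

Check conjugation: each doubly-bonded ring atom is sp² with one p-orbital electron — every position has a p orbital, so the cyclic π system is continuous.
Tallying contributions gives 2 × 2 = 4 from the 2 double-bond units.
4 = 4(1); a planar, fully conjugated 4n system is antiaromatic.
(This ring is cyclobutadiene.)

Antiaromatic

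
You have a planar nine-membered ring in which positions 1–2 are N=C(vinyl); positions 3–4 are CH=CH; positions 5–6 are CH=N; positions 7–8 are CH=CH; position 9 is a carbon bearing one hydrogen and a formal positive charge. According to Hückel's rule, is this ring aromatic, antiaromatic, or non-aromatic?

The p orbitals form a continuous loop: every atom in a ring double bond is sp² and brings one electron to the p orbital; the doubly-bonded nitrogens are pyridine-type — their lone pairs lie in the ring plane, leaving one electron in the p orbital; the carbocation has an empty p orbital. The ring is fully conjugated.
Counting π electrons: 4 × 2 = 8 from the double-bond units + 0 from the CH(+) atom = 8.
8 = 4(2); a planar, fully conjugated 4n system is antiaromatic.

Antiaromatic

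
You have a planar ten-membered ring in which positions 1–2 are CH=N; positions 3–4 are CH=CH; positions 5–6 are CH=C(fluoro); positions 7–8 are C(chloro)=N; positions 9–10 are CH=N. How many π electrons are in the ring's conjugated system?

10

Check conjugation: each doubly-bonded ring atom is sp² with one p-orbital electron; each sp² =N– keeps its lone pair in-plane and puts one electron into the π system — every position has a p orbital, so the cyclic π system is continuous.
Adding the contributions, 5 × 2 = 10 from the 5 double-bond units.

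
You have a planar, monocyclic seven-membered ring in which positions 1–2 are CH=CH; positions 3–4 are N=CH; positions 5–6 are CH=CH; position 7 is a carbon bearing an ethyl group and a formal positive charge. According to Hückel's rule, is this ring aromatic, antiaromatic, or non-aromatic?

Aromatic

Check conjugation: each doubly-bonded ring atom is sp² with one p-orbital electron; each sp² =N– keeps its lone pair in-plane and puts one electron into the π system; the carbocation has an empty p orbital — every position has a p orbital, so the cyclic π system is continuous.
Adding the contributions, 3 × 2 = 6 from the double-bond units + 0 from the C(ethyl)(+) atom = 6.
6 = 4(1) + 2, which satisfies Hückel's 4n+2 rule.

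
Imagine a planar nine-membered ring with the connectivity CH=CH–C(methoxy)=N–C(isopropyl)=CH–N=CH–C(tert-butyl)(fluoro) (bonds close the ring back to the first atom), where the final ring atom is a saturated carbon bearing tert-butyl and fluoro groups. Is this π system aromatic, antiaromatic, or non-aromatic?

Non-aromatic

The C(tert-butyl)(fluoro) position has four σ bonds — that saturated carbon is sp³ and has no p orbital in the ring π system — so the cyclic conjugation is interrupted.
Broken conjugation rules out both aromaticity and antiaromaticity.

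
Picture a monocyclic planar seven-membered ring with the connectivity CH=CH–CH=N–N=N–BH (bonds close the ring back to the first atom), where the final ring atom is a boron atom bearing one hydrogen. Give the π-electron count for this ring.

6

All ring atoms are sp² and supply a p orbital to the ring (every atom in a ring double bond is sp² and brings one electron to the p orbital; the doubly-bonded nitrogens are pyridine-type — their lone pairs lie in the ring plane, leaving one electron in the p orbital; the boron has an empty p orbital); the conjugation is uninterrupted.
Tallying contributions gives 3 × 2 = 6 from the double-bond units + 0 from the BH atom = 6.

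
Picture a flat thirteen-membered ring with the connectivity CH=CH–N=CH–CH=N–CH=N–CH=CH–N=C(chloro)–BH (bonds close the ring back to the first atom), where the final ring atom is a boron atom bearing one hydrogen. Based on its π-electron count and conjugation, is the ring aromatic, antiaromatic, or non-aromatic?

Antiaromatic

The p orbitals form a continuous loop: every atom in a ring double bond is sp² and brings one electron to the p orbital; each =N– nitrogen is pyridine-type (lone pair in the sp² plane, one electron in the p orbital); the boron has an empty p orbital. The ring is fully conjugated.
π-electron count: 6 × 2 = 12 from the double-bond units + 0 from the BH atom = 12.
A 4n π count (12, n = 3) in a planar conjugated ring means antiaromatic.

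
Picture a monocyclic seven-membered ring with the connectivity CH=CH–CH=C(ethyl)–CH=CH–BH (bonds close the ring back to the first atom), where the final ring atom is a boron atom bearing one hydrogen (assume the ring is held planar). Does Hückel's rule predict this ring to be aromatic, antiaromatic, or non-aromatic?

The p orbitals form a continuous loop: every atom in a ring double bond is sp² and brings one electron to the p orbital; the boron has an empty p orbital. The ring is fully conjugated.
Adding the contributions, 3 × 2 = 6 from the double-bond units + 0 from the BH atom = 6.
Since 6 = 4·1 + 2, the ring meets the 4n+2 criterion.

Aromatic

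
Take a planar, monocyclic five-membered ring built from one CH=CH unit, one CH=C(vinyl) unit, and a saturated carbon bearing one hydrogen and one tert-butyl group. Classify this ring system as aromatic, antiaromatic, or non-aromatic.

At the CH(tert-butyl) position, that saturated carbon is sp³ and has no p orbital in the ring π system; the ring's p-orbital overlap is broken there.
Without a continuous loop of overlapping p orbitals the Hückel electron count never comes into play.

Non-aromatic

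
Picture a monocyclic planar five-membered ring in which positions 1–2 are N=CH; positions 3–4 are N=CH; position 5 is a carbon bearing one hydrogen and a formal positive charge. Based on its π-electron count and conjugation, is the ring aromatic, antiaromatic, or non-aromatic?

Antiaromatic

Every ring atom contributes a p orbital perpendicular to the ring (the double-bond atoms are sp², each contributing one p electron; the doubly-bonded nitrogens are pyridine-type — their lone pairs lie in the ring plane, leaving one electron in the p orbital; the carbocation has an empty p orbital), so the π system is cyclic and fully conjugated.
Adding the contributions, 2 × 2 = 4 from the double-bond units + 0 from the CH(+) atom = 4.
A 4n π count (4, n = 1) in a planar conjugated ring means antiaromatic.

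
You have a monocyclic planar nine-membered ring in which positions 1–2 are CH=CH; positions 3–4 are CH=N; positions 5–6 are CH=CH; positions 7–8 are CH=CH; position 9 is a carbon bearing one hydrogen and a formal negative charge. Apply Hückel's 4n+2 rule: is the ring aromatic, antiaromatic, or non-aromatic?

Aromatic

The p orbitals form a continuous loop: each doubly-bonded ring atom is sp² with one p-orbital electron; each sp² =N– keeps its lone pair in-plane and puts one electron into the π system; the carbanion's lone pair occupies the p orbital. The ring is fully conjugated.
π-electron count: 4 × 2 = 8 from the double-bond units + 2 from the CH(-) atom = 10.
10 = 4(2) + 2, which satisfies Hückel's 4n+2 rule.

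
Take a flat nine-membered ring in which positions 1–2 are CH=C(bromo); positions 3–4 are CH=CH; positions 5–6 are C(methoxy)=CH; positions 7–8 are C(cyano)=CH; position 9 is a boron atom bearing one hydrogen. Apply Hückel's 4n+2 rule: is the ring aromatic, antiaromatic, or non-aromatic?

Antiaromatic

All ring atoms are sp² and supply a p orbital to the ring (each doubly-bonded ring atom is sp² with one p-orbital electron; the boron has an empty p orbital); the conjugation is uninterrupted.
π-electron count: 4 × 2 = 8 from the double-bond units + 0 from the BH atom = 8.
A 4n π count (8, n = 2) in a planar conjugated ring means antiaromatic.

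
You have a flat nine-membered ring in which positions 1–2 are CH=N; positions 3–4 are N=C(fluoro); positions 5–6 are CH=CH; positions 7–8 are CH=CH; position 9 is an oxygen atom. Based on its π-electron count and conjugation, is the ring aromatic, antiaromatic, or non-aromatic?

The p orbitals form a continuous loop: each doubly-bonded ring atom is sp² with one p-orbital electron; the doubly-bonded nitrogens are pyridine-type — their lone pairs lie in the ring plane, leaving one electron in the p orbital; the oxygen donates one lone pair from its p orbital. The ring is fully conjugated.
π-electron count: 4 × 2 = 8 from the double-bond units + 2 from the O atom = 10.
Since 10 = 4·2 + 2, the ring meets the 4n+2 criterion.

Aromatic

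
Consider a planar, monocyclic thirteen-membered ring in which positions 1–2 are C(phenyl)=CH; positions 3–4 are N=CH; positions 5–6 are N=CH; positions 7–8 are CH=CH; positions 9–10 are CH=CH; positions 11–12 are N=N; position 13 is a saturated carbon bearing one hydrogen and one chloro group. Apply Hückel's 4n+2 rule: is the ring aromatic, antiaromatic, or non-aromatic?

The CH(chloro) position has four σ bonds — that saturated carbon is sp³ and has no p orbital in the ring π system — so the cyclic conjugation is interrupted.
Hückel's rule only applies to fully conjugated rings, so this one is simply non-aromatic.

Non-aromatic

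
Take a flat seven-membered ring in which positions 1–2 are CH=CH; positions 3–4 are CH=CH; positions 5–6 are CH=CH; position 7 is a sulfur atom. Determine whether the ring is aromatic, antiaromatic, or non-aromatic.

All ring atoms are sp² and supply a p orbital to the ring (every atom in a ring double bond is sp² and brings one electron to the p orbital; the sulfur donates one lone pair from its p orbital); the conjugation is uninterrupted.
Adding the contributions, 3 × 2 = 6 from the double-bond units + 2 from the S atom = 8.
8 is a 4n count (n = 2), so the planar conjugated ring is antiaromatic.

Antiaromatic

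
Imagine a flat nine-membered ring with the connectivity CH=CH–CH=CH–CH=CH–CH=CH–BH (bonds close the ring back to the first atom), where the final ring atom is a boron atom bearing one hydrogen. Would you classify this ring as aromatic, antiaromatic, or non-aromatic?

Antiaromatic

The p orbitals form a continuous loop: each doubly-bonded ring atom is sp² with one p-orbital electron; the boron has an empty p orbital. The ring is fully conjugated.
Tallying contributions gives 4 × 2 = 8 from the double-bond units + 0 from the BH atom = 8.
8 is a 4n count (n = 2), so the planar conjugated ring is antiaromatic.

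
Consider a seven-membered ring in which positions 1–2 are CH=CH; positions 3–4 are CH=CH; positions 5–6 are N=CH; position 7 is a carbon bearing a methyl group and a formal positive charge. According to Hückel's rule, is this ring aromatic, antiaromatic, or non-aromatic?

All ring atoms are sp² and supply a p orbital to the ring (the double-bond atoms are sp², each contributing one p electron; the doubly-bonded nitrogens are pyridine-type — their lone pairs lie in the ring plane, leaving one electron in the p orbital; the carbocation has an empty p orbital); the conjugation is uninterrupted.
Counting π electrons: 3 × 2 = 6 from the double-bond units + 0 from the C(methyl)(+) atom = 6.
6 = 4(1) + 2, which satisfies Hückel's 4n+2 rule.

Aromatic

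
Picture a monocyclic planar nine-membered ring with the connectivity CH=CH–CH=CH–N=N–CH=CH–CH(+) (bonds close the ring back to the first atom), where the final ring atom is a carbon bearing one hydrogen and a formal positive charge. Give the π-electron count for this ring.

All ring atoms are sp² and supply a p orbital to the ring (the double-bond atoms are sp², each contributing one p electron; the doubly-bonded nitrogens are pyridine-type — their lone pairs lie in the ring plane, leaving one electron in the p orbital; the carbocation has an empty p orbital); the conjugation is uninterrupted.
Tallying contributions gives 4 × 2 = 8 from the double-bond units + 0 from the CH(+) atom = 8.

8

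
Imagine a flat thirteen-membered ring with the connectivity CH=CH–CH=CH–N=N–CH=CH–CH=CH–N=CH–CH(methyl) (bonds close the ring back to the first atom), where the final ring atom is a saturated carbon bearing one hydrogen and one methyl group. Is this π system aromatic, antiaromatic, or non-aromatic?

At the CH(methyl) position, that saturated carbon is sp³ and has no p orbital in the ring π system; the ring's p-orbital overlap is broken there.
A ring that is not fully conjugated cannot be aromatic or antiaromatic regardless of its π-electron count.

Non-aromatic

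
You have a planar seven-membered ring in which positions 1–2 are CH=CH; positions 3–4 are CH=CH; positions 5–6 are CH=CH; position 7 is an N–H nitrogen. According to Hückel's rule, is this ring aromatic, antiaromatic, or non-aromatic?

Antiaromatic

All ring atoms are sp² and supply a p orbital to the ring (each doubly-bonded ring atom is sp² with one p-orbital electron; the pyrrole-type nitrogen donates its lone pair from the p orbital); the conjugation is uninterrupted.
Tallying contributions gives 3 × 2 = 6 from the double-bond units + 2 from the NH atom = 8.
8 = 4(2); a planar, fully conjugated 4n system is antiaromatic.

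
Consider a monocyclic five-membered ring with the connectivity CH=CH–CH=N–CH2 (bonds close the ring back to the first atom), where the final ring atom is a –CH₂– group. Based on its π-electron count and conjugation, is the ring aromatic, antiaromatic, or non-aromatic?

Non-aromatic

At the CH2 position, the tetrahedral CH₂ carbon is sp³ and has no p orbital in the ring π system; the ring's p-orbital overlap is broken there.
A ring that is not fully conjugated cannot be aromatic or antiaromatic regardless of its π-electron count.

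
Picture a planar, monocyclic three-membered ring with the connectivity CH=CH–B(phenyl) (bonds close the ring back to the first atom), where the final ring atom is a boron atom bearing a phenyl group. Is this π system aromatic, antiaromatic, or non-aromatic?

Aromatic

Check conjugation: the double-bond atoms are sp², each contributing one p electron; the boron has an empty p orbital — every position has a p orbital, so the cyclic π system is continuous.
Tallying contributions gives 1 × 2 = 2 from the double-bond unit + 0 from the B(phenyl) atom = 2.
Since 2 = 4·0 + 2, the ring meets the 4n+2 criterion.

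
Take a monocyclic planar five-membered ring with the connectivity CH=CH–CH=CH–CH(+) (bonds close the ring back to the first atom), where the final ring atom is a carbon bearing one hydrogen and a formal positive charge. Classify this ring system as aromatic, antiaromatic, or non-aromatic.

All ring atoms are sp² and supply a p orbital to the ring (every atom in a ring double bond is sp² and brings one electron to the p orbital; the carbocation has an empty p orbital); the conjugation is uninterrupted.
π-electron count: 2 × 2 = 4 from the double-bond units + 0 from the CH(+) atom = 4.
A 4n π count (4, n = 1) in a planar conjugated ring means antiaromatic.
(The species described is the cyclopentadienyl cation.)

Antiaromatic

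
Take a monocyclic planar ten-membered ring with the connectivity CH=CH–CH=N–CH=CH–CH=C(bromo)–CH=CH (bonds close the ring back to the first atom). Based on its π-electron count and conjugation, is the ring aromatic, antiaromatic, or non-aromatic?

All ring atoms are sp² and supply a p orbital to the ring (the double-bond atoms are sp², each contributing one p electron; each sp² =N– keeps its lone pair in-plane and puts one electron into the π system); the conjugation is uninterrupted.
Tallying contributions gives 5 × 2 = 10 from the 5 double-bond units.
With 10 π electrons (n = 2), the Hückel 4n+2 condition holds.

Aromatic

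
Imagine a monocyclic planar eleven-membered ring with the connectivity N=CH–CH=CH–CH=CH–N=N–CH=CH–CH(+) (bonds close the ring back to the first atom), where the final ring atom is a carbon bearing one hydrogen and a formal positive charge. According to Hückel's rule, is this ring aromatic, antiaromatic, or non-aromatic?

Aromatic

Check conjugation: every atom in a ring double bond is sp² and brings one electron to the p orbital; the doubly-bonded nitrogens are pyridine-type — their lone pairs lie in the ring plane, leaving one electron in the p orbital; the carbocation has an empty p orbital — every position has a p orbital, so the cyclic π system is continuous.
Tallying contributions gives 5 × 2 = 10 from the double-bond units + 0 from the CH(+) atom = 10.
With 10 π electrons (n = 2), the Hückel 4n+2 condition holds.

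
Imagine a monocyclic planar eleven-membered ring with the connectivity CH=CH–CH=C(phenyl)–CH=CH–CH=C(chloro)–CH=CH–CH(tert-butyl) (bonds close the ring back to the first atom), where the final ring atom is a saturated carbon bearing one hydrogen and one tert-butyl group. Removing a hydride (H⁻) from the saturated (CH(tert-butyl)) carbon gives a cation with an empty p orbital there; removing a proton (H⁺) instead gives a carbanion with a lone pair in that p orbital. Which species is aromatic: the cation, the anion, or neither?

The cation

In both ions every ring atom is sp² and contributes a p orbital, so both rings are fully conjugated.
Cation: 5 × 2 + 0 = 10 π electrons → 4(2)+2, aromatic.
Anion: 5 × 2 + 2 = 12 π electrons → 4(3), antiaromatic.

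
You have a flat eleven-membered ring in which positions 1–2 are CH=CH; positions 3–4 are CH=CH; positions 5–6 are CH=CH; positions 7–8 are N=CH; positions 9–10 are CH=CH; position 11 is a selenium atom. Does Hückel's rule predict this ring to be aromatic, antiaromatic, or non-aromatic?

Antiaromatic

All ring atoms are sp² and supply a p orbital to the ring (each doubly-bonded ring atom is sp² with one p-orbital electron; each =N– nitrogen is pyridine-type (lone pair in the sp² plane, one electron in the p orbital); the selenium donates one lone pair from its p orbital); the conjugation is uninterrupted.
Tallying contributions gives 5 × 2 = 10 from the double-bond units + 2 from the Se atom = 12.
12 = 4(3); a planar, fully conjugated 4n system is antiaromatic.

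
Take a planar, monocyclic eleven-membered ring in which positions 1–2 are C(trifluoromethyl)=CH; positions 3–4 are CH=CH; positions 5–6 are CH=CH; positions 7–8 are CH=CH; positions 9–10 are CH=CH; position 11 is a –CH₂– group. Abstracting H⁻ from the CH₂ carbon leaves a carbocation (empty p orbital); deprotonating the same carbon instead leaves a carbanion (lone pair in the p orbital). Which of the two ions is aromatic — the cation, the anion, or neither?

Once that carbon is sp², every ring atom has a p orbital and both ions are fully conjugated.
Cation: 5 × 2 + 0 = 10 π electrons → 4(2)+2, aromatic.
Anion: 5 × 2 + 2 = 12 π electrons → 4(3), antiaromatic.

The cation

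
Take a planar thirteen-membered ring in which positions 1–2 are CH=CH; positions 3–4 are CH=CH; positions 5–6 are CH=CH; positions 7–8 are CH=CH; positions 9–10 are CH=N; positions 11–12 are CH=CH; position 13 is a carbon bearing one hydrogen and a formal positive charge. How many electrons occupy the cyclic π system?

12

All ring atoms are sp² and supply a p orbital to the ring (every atom in a ring double bond is sp² and brings one electron to the p orbital; each sp² =N– keeps its lone pair in-plane and puts one electron into the π system; the carbocation has an empty p orbital); the conjugation is uninterrupted.
π-electron count: 6 × 2 = 12 from the double-bond units + 0 from the CH(+) atom = 12.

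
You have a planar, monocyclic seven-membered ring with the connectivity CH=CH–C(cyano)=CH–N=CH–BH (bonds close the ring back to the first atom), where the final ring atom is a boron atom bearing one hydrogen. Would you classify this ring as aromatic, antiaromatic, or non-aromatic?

Aromatic

Check conjugation: the double-bond atoms are sp², each contributing one p electron; each sp² =N– keeps its lone pair in-plane and puts one electron into the π system; the boron has an empty p orbital — every position has a p orbital, so the cyclic π system is continuous.
π-electron count: 3 × 2 = 6 from the double-bond units + 0 from the BH atom = 6.
With 6 π electrons (n = 1), the Hückel 4n+2 condition holds.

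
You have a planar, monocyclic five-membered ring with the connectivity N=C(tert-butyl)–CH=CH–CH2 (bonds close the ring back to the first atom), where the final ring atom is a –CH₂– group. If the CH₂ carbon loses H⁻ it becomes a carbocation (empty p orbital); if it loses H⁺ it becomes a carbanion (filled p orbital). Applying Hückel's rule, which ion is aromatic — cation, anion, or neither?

In either ion the ring is fully conjugated: every atom, including the new sp² carbon, supplies a p orbital.
Cation: 2 × 2 + 0 = 4 π electrons → 4(1), antiaromatic.
Anion: 2 × 2 + 2 = 6 π electrons → 4(1)+2, aromatic.

The anion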